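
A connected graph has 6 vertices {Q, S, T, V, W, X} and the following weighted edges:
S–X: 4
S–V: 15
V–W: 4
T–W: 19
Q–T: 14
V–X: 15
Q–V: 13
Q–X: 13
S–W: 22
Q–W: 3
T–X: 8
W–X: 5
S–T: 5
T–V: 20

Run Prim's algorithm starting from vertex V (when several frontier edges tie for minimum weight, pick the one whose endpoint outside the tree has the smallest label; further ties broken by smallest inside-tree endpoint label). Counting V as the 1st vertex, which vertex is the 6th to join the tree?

Prim's algorithm from V:
Step 1: frontier [V–W 4, Q–V 13, S–V 15, V–X 15, T–V 20] → take V–W (4); add W.
Step 2: frontier [Q–V 13, S–V 15, V–X 15, T–V 20, Q–W 3, W–X 5, T–W 19, S–W 22] → take Q–W (3); add Q.
Step 3: frontier [Q–X 13, Q–T 14, S–V 15, V–X 15, T–V 20, W–X 5, T–W 19, S–W 22] → take W–X (5); add X.
Step 4: frontier [Q–T 14, S–V 15, T–V 20, T–W 19, S–W 22, S–X 4, T–X 8] → take S–X (4); add S.
Step 5: frontier [Q–T 14, S–T 5, T–V 20, T–W 19, T–X 8] → take S–T (5); add T.
Vertex order: V, W, Q, X, S, T. The 6th vertex is T.

T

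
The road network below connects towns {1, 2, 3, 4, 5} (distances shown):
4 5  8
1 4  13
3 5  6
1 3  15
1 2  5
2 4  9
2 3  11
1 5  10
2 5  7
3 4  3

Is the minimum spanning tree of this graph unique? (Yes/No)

Yes

Kruskal's algorithm — process edges by increasing weight (ties by edge label):
3 4 (3): add — endpoints in different components.
1 2 (5): add — endpoints in different components.
3 5 (6): add — endpoints in different components.
2 5 (7): add — endpoints in different components.
Every non-tree edge has weight strictly greater than the heaviest edge on the tree path between its endpoints, so the MST is unique.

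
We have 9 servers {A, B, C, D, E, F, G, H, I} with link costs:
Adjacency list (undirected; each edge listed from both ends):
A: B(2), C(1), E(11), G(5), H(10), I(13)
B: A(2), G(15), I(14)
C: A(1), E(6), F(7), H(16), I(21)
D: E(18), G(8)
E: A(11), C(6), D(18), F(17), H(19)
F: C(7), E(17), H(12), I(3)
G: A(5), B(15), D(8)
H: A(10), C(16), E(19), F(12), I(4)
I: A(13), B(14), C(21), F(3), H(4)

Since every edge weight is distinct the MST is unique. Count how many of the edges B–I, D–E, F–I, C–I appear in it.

Sort edges by weight, then run Kruskal:
A–C (1): add — endpoints in different components.
A–B (2): add — endpoints in different components.
F–I (3): add — endpoints in different components.
H–I (4): add — endpoints in different components.
A–G (5): add — endpoints in different components.
C–E (6): add — endpoints in different components.
C–F (7): add — endpoints in different components.
D–G (8): add — endpoints in different components.
MST edge set: {A–C, A–B, F–I, H–I, A–G, C–E, C–F, D–G}.
Of the listed edges, {F–I} are in the MST → 1.

1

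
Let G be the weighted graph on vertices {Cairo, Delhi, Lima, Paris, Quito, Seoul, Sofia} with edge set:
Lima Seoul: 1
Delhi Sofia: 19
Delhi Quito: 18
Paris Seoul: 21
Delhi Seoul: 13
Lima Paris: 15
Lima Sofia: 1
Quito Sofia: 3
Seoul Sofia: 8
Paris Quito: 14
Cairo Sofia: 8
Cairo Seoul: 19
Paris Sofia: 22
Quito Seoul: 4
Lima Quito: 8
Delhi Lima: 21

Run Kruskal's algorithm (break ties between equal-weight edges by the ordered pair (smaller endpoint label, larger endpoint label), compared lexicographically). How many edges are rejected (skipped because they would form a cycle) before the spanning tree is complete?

3

Kruskal: consider edges lightest-first.
Lima Seoul (1): add — endpoints in different components.
Lima Sofia (1): add — endpoints in different components.
Quito Sofia (3): add — endpoints in different components.
Quito Seoul (4): skip — Quito and Seoul already connected.
Cairo Sofia (8): add — endpoints in different components.
Lima Quito (8): skip — Quito and Lima already connected.
Seoul Sofia (8): skip — Seoul and Sofia already connected.
Delhi Seoul (13): add — endpoints in different components.
Paris Quito (14): add — endpoints in different components.
Edges rejected before the tree was complete: 3.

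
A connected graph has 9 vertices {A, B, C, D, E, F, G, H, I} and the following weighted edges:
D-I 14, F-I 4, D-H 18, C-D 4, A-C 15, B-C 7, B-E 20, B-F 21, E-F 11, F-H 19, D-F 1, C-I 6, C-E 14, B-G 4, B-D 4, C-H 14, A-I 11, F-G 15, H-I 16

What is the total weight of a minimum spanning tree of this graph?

Prim's algorithm from B:
Step 1: cheapest edge leaving the tree is B-D (4); add D.
Step 2: cheapest edge leaving the tree is D-F (1); add F.
Step 3: cheapest edge leaving the tree is C-D (4); add C.
Step 4: cheapest edge leaving the tree is B-G (4); add G.
Step 5: cheapest edge leaving the tree is F-I (4); add I.
Step 6: cheapest edge leaving the tree is A-I (11); add A.
Step 7: cheapest edge leaving the tree is E-F (11); add E.
Step 8: cheapest edge leaving the tree is C-H (14); add H.
MST edges: B-D, D-F, C-D, B-G, F-I, A-I, E-F, C-H; total weight 4+1+4+4+4+11+11+14 = 53.

53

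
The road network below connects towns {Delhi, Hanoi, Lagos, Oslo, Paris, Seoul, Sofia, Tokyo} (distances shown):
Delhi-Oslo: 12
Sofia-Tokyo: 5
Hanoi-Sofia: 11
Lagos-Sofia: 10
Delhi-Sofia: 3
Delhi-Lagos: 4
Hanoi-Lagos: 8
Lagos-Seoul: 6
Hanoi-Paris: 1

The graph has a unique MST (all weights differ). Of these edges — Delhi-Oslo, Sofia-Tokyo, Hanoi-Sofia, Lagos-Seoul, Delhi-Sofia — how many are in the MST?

Kruskal: consider edges lightest-first.
Hanoi-Paris (1): add — endpoints in different components.
Delhi-Sofia (3): add — endpoints in different components.
Delhi-Lagos (4): add — endpoints in different components.
Sofia-Tokyo (5): add — endpoints in different components.
Lagos-Seoul (6): add — endpoints in different components.
Hanoi-Lagos (8): add — endpoints in different components.
Lagos-Sofia (10): skip — Lagos and Sofia already connected.
Hanoi-Sofia (11): skip — Sofia and Hanoi already connected.
Delhi-Oslo (12): add — endpoints in different components.
MST edge set: {Hanoi-Paris, Delhi-Sofia, Delhi-Lagos, Sofia-Tokyo, Lagos-Seoul, Hanoi-Lagos, Delhi-Oslo}.
Of the listed edges, {Delhi-Oslo, Sofia-Tokyo, Lagos-Seoul, Delhi-Sofia} are in the MST → 4.

4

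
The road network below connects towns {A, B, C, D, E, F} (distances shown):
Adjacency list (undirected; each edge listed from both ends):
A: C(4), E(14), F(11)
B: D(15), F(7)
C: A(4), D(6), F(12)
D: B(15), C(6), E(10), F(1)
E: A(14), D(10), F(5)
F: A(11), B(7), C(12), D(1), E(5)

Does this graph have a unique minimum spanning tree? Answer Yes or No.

Yes

Kruskal: consider edges lightest-first.
D–F (1): add — endpoints in different components.
A–C (4): add — endpoints in different components.
E–F (5): add — endpoints in different components.
C–D (6): add — endpoints in different components.
B–F (7): add — endpoints in different components.
Every non-tree edge has weight strictly greater than the heaviest edge on the tree path between its endpoints, so the MST is unique.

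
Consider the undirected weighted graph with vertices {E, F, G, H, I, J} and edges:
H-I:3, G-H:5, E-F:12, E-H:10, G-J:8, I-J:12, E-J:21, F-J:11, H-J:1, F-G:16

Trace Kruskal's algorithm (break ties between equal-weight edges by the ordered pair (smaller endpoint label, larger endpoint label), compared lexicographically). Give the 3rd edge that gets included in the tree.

Sort edges by weight, then run Kruskal:
H-J (1): add — endpoints in different components.
H-I (3): add — endpoints in different components.
G-H (5): add — endpoints in different components.
G-J (8): skip — G and J already connected.
E-H (10): add — endpoints in different components.
F-J (11): add — endpoints in different components.
The 3rd edge added is G-H.

G-H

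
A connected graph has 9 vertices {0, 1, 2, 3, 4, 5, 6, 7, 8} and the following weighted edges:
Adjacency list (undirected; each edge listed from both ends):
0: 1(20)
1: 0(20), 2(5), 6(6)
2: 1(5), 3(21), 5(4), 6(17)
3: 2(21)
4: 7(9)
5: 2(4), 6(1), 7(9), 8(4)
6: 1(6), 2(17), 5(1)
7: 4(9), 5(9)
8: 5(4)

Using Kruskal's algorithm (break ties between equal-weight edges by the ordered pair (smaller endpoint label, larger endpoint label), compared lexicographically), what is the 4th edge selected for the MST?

Kruskal's algorithm — process edges by increasing weight (ties by edge label):
5—6 (1): add — endpoints in different components.
2—5 (4): add — endpoints in different components.
5—8 (4): add — endpoints in different components.
1—2 (5): add — endpoints in different components.
1—6 (6): skip — 1 and 6 already connected.
4—7 (9): add — endpoints in different components.
5—7 (9): add — endpoints in different components.
2—6 (17): skip — 2 and 6 already connected.
0—1 (20): add — endpoints in different components.
2—3 (21): add — endpoints in different components.
The 4th edge added is 1—2.

1-2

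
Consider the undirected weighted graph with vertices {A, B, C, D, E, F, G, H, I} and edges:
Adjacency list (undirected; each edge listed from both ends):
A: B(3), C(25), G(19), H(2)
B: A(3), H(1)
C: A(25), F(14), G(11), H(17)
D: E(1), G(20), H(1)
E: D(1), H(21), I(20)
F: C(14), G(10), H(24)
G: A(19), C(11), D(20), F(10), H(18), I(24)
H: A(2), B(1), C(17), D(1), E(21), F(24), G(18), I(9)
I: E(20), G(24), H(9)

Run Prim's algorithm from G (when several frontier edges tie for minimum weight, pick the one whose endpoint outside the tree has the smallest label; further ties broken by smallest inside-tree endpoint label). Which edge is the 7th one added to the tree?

A-H

Grow the tree from G using Prim:
Step 1: cheapest edge leaving the tree is F-G (10); add F.
Step 2: cheapest edge leaving the tree is C-G (11); add C.
Step 3: cheapest edge leaving the tree is C-H (17); add H.
Step 4: cheapest edge leaving the tree is B-H (1); add B.
Step 5: cheapest edge leaving the tree is D-H (1); add D.
Step 6: cheapest edge leaving the tree is D-E (1); add E.
Step 7: cheapest edge leaving the tree is A-H (2); add A.
Step 8: cheapest edge leaving the tree is H-I (9); add I.
The 7th edge added is A-H.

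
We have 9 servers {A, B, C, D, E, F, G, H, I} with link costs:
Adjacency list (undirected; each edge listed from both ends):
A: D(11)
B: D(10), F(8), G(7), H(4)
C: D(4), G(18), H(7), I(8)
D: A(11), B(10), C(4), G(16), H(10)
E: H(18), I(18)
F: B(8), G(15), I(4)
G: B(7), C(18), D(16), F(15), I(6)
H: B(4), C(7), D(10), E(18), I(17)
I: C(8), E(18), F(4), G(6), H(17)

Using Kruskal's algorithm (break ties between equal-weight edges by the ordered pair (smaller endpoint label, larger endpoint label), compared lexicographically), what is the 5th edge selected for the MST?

Kruskal's algorithm — process edges by increasing weight (ties by edge label):
B–H (4): add — endpoints in different components.
C–D (4): add — endpoints in different components.
F–I (4): add — endpoints in different components.
G–I (6): add — endpoints in different components.
B–G (7): add — endpoints in different components.
C–H (7): add — endpoints in different components.
B–F (8): skip — B and F already connected.
C–I (8): skip — C and I already connected.
B–D (10): skip — B and D already connected.
D–H (10): skip — D and H already connected.
A–D (11): add — endpoints in different components.
F–G (15): skip — F and G already connected.
D–G (16): skip — D and G already connected.
H–I (17): skip — H and I already connected.
C–G (18): skip — C and G already connected.
E–H (18): add — endpoints in different components.
The 5th edge added is B–G.

B-G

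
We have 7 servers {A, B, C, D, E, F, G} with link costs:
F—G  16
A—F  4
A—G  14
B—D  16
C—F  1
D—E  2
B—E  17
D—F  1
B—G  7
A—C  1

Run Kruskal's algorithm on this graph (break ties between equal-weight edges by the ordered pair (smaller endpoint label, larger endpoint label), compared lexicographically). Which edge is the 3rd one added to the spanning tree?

Sort edges by weight, then run Kruskal:
A—C (1): add — endpoints in different components.
C—F (1): add — endpoints in different components.
D—F (1): add — endpoints in different components.
D—E (2): add — endpoints in different components.
A—F (4): skip — A and F already connected.
B—G (7): add — endpoints in different components.
A—G (14): add — endpoints in different components.
The 3rd edge added is D—F.

D-F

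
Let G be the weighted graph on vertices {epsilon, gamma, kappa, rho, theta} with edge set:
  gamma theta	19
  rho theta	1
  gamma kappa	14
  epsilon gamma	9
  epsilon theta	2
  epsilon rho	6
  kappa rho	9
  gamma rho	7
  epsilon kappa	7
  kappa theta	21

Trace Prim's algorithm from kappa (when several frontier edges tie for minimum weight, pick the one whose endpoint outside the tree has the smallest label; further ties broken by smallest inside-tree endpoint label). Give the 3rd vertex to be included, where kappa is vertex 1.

theta

Prim's algorithm from kappa:
Step 1: frontier [epsilon kappa 7, kappa rho 9, gamma kappa 14, kappa theta 21] → take epsilon kappa (7); add epsilon.
Step 2: frontier [epsilon theta 2, epsilon rho 6, epsilon gamma 9, kappa rho 9, gamma kappa 14, kappa theta 21] → take epsilon theta (2); add theta.
Step 3: frontier [epsilon rho 6, epsilon gamma 9, kappa rho 9, gamma kappa 14, rho theta 1, gamma theta 19] → take rho theta (1); add rho.
Step 4: frontier [epsilon gamma 9, gamma kappa 14, gamma rho 7, gamma theta 19] → take gamma rho (7); add gamma.
Vertex order: kappa, epsilon, theta, rho, gamma. The 3rd vertex is theta.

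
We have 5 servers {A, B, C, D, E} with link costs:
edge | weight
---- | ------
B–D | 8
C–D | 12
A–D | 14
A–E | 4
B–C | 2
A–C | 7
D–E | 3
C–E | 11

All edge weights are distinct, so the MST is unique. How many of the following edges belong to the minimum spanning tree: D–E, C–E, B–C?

Kruskal: consider edges lightest-first.
B–C (2): add — endpoints in different components.
D–E (3): add — endpoints in different components.
A–E (4): add — endpoints in different components.
A–C (7): add — endpoints in different components.
MST edge set: {B–C, D–E, A–E, A–C}.
Of the listed edges, {D–E, B–C} are in the MST → 2.

2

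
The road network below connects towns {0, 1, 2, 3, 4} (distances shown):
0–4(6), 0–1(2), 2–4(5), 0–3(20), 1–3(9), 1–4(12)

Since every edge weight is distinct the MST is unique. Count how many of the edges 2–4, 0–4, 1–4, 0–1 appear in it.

3

Sort edges by weight, then run Kruskal:
0–1 (2): add. Components now {0,1} {2} {3} {4}
2–4 (5): add. Components now {0,1} {2,4} {3}
0–4 (6): add. Components now {0,1,2,4} {3}
1–3 (9): add. Components now {0,1,2,3,4}
MST edge set: {0–1, 2–4, 0–4, 1–3}.
Of the listed edges, {2–4, 0–4, 0–1} are in the MST → 3.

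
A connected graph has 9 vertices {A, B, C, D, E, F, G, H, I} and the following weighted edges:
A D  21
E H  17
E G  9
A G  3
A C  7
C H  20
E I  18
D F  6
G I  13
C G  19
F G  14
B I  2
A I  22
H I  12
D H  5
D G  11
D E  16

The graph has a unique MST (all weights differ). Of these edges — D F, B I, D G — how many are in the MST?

Sort edges by weight, then run Kruskal:
B I (2): add — endpoints in different components.
A G (3): add — endpoints in different components.
D H (5): add — endpoints in different components.
D F (6): add — endpoints in different components.
A C (7): add — endpoints in different components.
E G (9): add — endpoints in different components.
D G (11): add — endpoints in different components.
H I (12): add — endpoints in different components.
MST edge set: {B I, A G, D H, D F, A C, E G, D G, H I}.
Of the listed edges, {D F, B I, D G} are in the MST → 3.

3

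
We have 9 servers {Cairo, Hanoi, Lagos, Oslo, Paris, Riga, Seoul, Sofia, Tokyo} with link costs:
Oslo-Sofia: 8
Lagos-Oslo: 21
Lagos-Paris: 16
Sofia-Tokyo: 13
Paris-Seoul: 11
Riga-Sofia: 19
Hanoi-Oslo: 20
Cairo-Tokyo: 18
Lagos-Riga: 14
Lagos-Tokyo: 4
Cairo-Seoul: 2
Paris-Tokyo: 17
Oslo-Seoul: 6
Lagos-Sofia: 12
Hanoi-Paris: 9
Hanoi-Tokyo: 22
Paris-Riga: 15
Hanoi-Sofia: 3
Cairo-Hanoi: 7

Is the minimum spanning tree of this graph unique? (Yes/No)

Yes

Sort edges by weight, then run Kruskal:
Cairo-Seoul (2): add — endpoints in different components.
Hanoi-Sofia (3): add — endpoints in different components.
Lagos-Tokyo (4): add — endpoints in different components.
Oslo-Seoul (6): add — endpoints in different components.
Cairo-Hanoi (7): add — endpoints in different components.
Oslo-Sofia (8): skip — Oslo and Sofia already connected.
Hanoi-Paris (9): add — endpoints in different components.
Paris-Seoul (11): skip — Seoul and Paris already connected.
Lagos-Sofia (12): add — endpoints in different components.
Sofia-Tokyo (13): skip — Sofia and Tokyo already connected.
Lagos-Riga (14): add — endpoints in different components.
Every non-tree edge has weight strictly greater than the heaviest edge on the tree path between its endpoints, so the MST is unique.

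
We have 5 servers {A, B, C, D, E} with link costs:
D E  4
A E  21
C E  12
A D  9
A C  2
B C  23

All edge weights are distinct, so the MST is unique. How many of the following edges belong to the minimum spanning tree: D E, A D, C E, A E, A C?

3

Kruskal: consider edges lightest-first.
A C (2): add — endpoints in different components.
D E (4): add — endpoints in different components.
A D (9): add — endpoints in different components.
C E (12): skip — C and E already connected.
A E (21): skip — A and E already connected.
B C (23): add — endpoints in different components.
MST edge set: {A C, D E, A D, B C}.
Of the listed edges, {D E, A D, A C} are in the MST → 3.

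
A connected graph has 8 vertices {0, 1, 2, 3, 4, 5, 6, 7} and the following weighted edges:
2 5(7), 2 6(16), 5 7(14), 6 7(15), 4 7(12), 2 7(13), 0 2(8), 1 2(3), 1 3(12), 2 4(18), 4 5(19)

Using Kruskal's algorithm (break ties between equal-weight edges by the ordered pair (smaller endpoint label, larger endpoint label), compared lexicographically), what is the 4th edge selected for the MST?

Sort edges by weight, then run Kruskal:
1 2 (3): add — endpoints in different components.
2 5 (7): add — endpoints in different components.
0 2 (8): add — endpoints in different components.
1 3 (12): add — endpoints in different components.
4 7 (12): add — endpoints in different components.
2 7 (13): add — endpoints in different components.
5 7 (14): skip — 5 and 7 already connected.
6 7 (15): add — endpoints in different components.
The 4th edge added is 1 3.

1-3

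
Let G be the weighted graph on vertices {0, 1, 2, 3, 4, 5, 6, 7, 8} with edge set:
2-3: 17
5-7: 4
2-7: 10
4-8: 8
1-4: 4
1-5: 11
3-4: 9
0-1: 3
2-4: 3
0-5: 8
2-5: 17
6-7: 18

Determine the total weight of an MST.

57

Sort edges by weight, then run Kruskal:
0-1 (3): add — endpoints in different components.
2-4 (3): add — endpoints in different components.
1-4 (4): add — endpoints in different components.
5-7 (4): add — endpoints in different components.
0-5 (8): add — endpoints in different components.
4-8 (8): add — endpoints in different components.
3-4 (9): add — endpoints in different components.
2-7 (10): skip — 2 and 7 already connected.
1-5 (11): skip — 1 and 5 already connected.
2-3 (17): skip — 2 and 3 already connected.
2-5 (17): skip — 2 and 5 already connected.
6-7 (18): add — endpoints in different components.
MST edges: 0-1, 2-4, 1-4, 5-7, 0-5, 4-8, 3-4, 6-7; total weight 3+3+4+4+8+8+9+18 = 57.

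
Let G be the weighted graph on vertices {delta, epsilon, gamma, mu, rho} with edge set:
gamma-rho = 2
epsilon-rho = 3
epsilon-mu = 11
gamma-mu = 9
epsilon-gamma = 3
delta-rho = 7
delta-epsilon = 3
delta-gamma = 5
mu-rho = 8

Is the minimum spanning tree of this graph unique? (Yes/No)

Kruskal's algorithm — process edges by increasing weight (ties by edge label):
gamma-rho (2): add — endpoints in different components.
delta-epsilon (3): add — endpoints in different components.
epsilon-gamma (3): add — endpoints in different components.
epsilon-rho (3): skip — rho and epsilon already connected.
delta-gamma (5): skip — delta and gamma already connected.
delta-rho (7): skip — delta and rho already connected.
mu-rho (8): add — endpoints in different components.
Non-tree edge epsilon-rho has weight 3, equal to the heaviest edge on its tree cycle — swapping gives another MST of the same weight. Not unique.

No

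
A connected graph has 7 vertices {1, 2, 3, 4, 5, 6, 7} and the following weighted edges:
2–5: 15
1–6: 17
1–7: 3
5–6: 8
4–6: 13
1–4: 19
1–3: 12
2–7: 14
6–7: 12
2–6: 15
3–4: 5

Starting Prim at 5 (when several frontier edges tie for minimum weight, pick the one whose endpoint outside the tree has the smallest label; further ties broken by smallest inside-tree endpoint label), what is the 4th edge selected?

Prim's algorithm from 5:
Step 1: cheapest edge leaving the tree is 5–6 (8); add 6.
Step 2: cheapest edge leaving the tree is 6–7 (12); add 7.
Step 3: cheapest edge leaving the tree is 1–7 (3); add 1.
Step 4: cheapest edge leaving the tree is 1–3 (12); add 3.
Step 5: cheapest edge leaving the tree is 3–4 (5); add 4.
Step 6: cheapest edge leaving the tree is 2–7 (14); add 2.
The 4th edge added is 1–3.

1-3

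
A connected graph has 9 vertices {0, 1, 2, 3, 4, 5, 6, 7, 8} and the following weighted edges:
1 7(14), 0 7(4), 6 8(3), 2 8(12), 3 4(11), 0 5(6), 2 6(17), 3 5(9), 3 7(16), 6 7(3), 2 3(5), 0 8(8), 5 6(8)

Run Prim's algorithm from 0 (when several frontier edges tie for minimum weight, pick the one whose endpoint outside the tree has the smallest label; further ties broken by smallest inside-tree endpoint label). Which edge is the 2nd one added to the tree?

Prim's algorithm from 0:
Step 1: frontier [0 7 4, 0 5 6, 0 8 8] → take 0 7 (4); add 7.
Step 2: frontier [0 5 6, 0 8 8, 6 7 3, 1 7 14, 3 7 16] → take 6 7 (3); add 6.
Step 3: frontier [0 5 6, 0 8 8, 6 8 3, 5 6 8, 2 6 17, 1 7 14, 3 7 16] → take 6 8 (3); add 8.
Step 4: frontier [0 5 6, 5 6 8, 2 6 17, 1 7 14, 3 7 16, 2 8 12] → take 0 5 (6); add 5.
Step 5: frontier [3 5 9, 2 6 17, 1 7 14, 3 7 16, 2 8 12] → take 3 5 (9); add 3.
Step 6: frontier [2 3 5, 3 4 11, 2 6 17, 1 7 14, 2 8 12] → take 2 3 (5); add 2.
Step 7: frontier [3 4 11, 1 7 14] → take 3 4 (11); add 4.
Step 8: frontier [1 7 14] → take 1 7 (14); add 1.
The 2nd edge added is 6 7.

6-7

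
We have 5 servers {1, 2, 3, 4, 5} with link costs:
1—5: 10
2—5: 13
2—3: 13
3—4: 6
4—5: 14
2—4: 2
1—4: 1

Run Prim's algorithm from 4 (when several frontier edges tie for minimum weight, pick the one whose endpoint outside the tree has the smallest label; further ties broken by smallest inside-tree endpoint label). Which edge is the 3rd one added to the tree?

Grow the tree from 4 using Prim:
Step 1: frontier [1—4 1, 2—4 2, 3—4 6, 4—5 14] → take 1—4 (1); add 1.
Step 2: frontier [1—5 10, 2—4 2, 3—4 6, 4—5 14] → take 2—4 (2); add 2.
Step 3: frontier [1—5 10, 2—3 13, 2—5 13, 3—4 6, 4—5 14] → take 3—4 (6); add 3.
Step 4: frontier [1—5 10, 2—5 13, 4—5 14] → take 1—5 (10); add 5.
The 3rd edge added is 3—4.

3-4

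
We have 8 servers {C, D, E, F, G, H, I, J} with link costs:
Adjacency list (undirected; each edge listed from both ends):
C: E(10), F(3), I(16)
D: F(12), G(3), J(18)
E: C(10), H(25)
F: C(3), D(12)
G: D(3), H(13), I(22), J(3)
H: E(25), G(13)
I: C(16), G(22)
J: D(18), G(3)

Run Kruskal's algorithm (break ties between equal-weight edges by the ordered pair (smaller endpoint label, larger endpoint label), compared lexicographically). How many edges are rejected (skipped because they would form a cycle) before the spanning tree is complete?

Kruskal: consider edges lightest-first.
C—F (3): add — endpoints in different components.
D—G (3): add — endpoints in different components.
G—J (3): add — endpoints in different components.
C—E (10): add — endpoints in different components.
D—F (12): add — endpoints in different components.
G—H (13): add — endpoints in different components.
C—I (16): add — endpoints in different components.
Edges rejected before the tree was complete: 0.

0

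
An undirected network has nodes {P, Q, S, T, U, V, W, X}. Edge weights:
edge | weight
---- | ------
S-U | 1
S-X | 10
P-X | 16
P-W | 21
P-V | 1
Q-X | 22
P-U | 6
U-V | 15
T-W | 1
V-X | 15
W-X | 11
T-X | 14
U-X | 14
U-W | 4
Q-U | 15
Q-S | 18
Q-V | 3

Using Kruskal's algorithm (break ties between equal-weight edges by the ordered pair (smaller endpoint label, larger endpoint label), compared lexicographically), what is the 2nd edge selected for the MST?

S-U

Kruskal's algorithm — process edges by increasing weight (ties by edge label):
P-V (1): add — endpoints in different components.
S-U (1): add — endpoints in different components.
T-W (1): add — endpoints in different components.
Q-V (3): add — endpoints in different components.
U-W (4): add — endpoints in different components.
P-U (6): add — endpoints in different components.
S-X (10): add — endpoints in different components.
The 2nd edge added is S-U.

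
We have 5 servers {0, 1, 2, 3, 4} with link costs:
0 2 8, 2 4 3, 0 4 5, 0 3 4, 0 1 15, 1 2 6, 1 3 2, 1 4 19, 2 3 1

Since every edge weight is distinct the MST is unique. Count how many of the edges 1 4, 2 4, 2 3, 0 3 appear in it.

Kruskal: consider edges lightest-first.
2 3 (1): add — endpoints in different components.
1 3 (2): add — endpoints in different components.
2 4 (3): add — endpoints in different components.
0 3 (4): add — endpoints in different components.
MST edge set: {2 3, 1 3, 2 4, 0 3}.
Of the listed edges, {2 4, 2 3, 0 3} are in the MST → 3.

3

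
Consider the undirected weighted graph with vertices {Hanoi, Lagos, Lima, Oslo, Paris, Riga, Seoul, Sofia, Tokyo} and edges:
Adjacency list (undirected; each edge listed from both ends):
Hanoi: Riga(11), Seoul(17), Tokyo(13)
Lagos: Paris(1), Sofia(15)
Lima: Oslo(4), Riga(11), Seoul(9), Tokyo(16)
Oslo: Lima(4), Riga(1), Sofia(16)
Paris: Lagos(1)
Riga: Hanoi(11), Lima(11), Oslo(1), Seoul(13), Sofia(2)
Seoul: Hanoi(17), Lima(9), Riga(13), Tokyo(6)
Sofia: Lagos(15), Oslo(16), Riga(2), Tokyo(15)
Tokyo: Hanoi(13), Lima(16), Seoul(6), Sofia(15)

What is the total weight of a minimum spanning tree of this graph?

49

Prim's algorithm from Seoul:
Step 1: cheapest edge leaving the tree is Seoul-Tokyo (6); add Tokyo.
Step 2: cheapest edge leaving the tree is Lima-Seoul (9); add Lima.
Step 3: cheapest edge leaving the tree is Lima-Oslo (4); add Oslo.
Step 4: cheapest edge leaving the tree is Oslo-Riga (1); add Riga.
Step 5: cheapest edge leaving the tree is Riga-Sofia (2); add Sofia.
Step 6: cheapest edge leaving the tree is Hanoi-Riga (11); add Hanoi.
Step 7: cheapest edge leaving the tree is Lagos-Sofia (15); add Lagos.
Step 8: cheapest edge leaving the tree is Lagos-Paris (1); add Paris.
MST edges: Seoul-Tokyo, Lima-Seoul, Lima-Oslo, Oslo-Riga, Riga-Sofia, Hanoi-Riga, Lagos-Sofia, Lagos-Paris; total weight 6+9+4+1+2+11+15+1 = 49.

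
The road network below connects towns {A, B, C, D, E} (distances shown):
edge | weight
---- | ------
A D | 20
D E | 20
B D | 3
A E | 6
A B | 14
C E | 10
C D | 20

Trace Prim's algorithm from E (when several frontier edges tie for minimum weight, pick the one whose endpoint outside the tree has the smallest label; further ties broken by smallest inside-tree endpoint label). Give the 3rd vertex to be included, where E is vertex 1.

Prim, starting at E.
Step 1: frontier [A E 6, C E 10, D E 20] → take A E (6); add A.
Step 2: frontier [A B 14, A D 20, C E 10, D E 20] → take C E (10); add C.
Step 3: frontier [A B 14, A D 20, C D 20, D E 20] → take A B (14); add B.
Step 4: frontier [A D 20, B D 3, C D 20, D E 20] → take B D (3); add D.
Vertex order: E, A, C, B, D. The 3rd vertex is C.

C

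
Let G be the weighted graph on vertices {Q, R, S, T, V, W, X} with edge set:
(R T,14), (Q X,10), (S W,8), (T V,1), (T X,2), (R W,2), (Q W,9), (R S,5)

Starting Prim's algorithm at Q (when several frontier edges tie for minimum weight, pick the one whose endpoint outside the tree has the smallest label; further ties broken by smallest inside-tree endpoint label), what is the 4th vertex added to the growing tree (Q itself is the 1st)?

S

Prim, starting at Q.
Step 1: frontier [Q W 9, Q X 10] → take Q W (9); add W.
Step 2: frontier [Q X 10, R W 2, S W 8] → take R W (2); add R.
Step 3: frontier [Q X 10, R S 5, R T 14, S W 8] → take R S (5); add S.
Step 4: frontier [Q X 10, R T 14] → take Q X (10); add X.
Step 5: frontier [R T 14, T X 2] → take T X (2); add T.
Step 6: frontier [T V 1] → take T V (1); add V.
Vertex order: Q, W, R, S, X, T, V. The 4th vertex is S.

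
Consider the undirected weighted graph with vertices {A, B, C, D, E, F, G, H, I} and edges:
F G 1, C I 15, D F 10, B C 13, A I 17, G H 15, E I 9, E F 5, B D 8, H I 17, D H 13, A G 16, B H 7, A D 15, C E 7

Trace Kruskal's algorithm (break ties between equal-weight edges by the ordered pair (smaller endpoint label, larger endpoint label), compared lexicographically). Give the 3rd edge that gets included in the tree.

B-H

Kruskal's algorithm — process edges by increasing weight (ties by edge label):
F G (1): add — endpoints in different components.
E F (5): add — endpoints in different components.
B H (7): add — endpoints in different components.
C E (7): add — endpoints in different components.
B D (8): add — endpoints in different components.
E I (9): add — endpoints in different components.
D F (10): add — endpoints in different components.
B C (13): skip — B and C already connected.
D H (13): skip — D and H already connected.
A D (15): add — endpoints in different components.
The 3rd edge added is B H.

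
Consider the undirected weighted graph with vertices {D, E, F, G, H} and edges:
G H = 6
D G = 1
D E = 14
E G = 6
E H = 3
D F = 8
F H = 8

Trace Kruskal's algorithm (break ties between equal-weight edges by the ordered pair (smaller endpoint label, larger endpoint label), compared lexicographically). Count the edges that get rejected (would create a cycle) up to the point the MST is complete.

1

Kruskal's algorithm — process edges by increasing weight (ties by edge label):
D G (1): add. Components now {D,G} {E} {F} {H}
E H (3): add. Components now {D,G} {E,H} {F}
E G (6): add. Components now {D,E,G,H} {F}
G H (6): skip — G and H already connected.
D F (8): add. Components now {D,E,F,G,H}
Edges rejected before the tree was complete: 1.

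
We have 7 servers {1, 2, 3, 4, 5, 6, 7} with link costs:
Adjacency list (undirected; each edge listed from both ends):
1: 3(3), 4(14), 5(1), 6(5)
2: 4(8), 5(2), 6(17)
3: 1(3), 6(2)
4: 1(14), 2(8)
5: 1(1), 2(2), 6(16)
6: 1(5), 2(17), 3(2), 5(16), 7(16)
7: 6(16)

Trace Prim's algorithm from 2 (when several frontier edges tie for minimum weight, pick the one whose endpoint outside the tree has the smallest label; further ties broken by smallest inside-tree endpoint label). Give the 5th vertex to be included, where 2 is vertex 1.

6

Prim, starting at 2.
Step 1: cheapest edge leaving the tree is 2-5 (2); add 5.
Step 2: cheapest edge leaving the tree is 1-5 (1); add 1.
Step 3: cheapest edge leaving the tree is 1-3 (3); add 3.
Step 4: cheapest edge leaving the tree is 3-6 (2); add 6.
Step 5: cheapest edge leaving the tree is 2-4 (8); add 4.
Step 6: cheapest edge leaving the tree is 6-7 (16); add 7.
Vertex order: 2, 5, 1, 3, 6, 4, 7. The 5th vertex is 6.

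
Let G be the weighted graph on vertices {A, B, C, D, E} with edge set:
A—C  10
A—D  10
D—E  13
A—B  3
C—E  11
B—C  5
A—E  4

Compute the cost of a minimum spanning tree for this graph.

Prim, starting at C.
Step 1: frontier [B—C 5, A—C 10, C—E 11] → take B—C (5); add B.
Step 2: frontier [A—B 3, A—C 10, C—E 11] → take A—B (3); add A.
Step 3: frontier [A—E 4, A—D 10, C—E 11] → take A—E (4); add E.
Step 4: frontier [A—D 10, D—E 13] → take A—D (10); add D.
MST edges: B—C, A—B, A—E, A—D; total weight 5+3+4+10 = 22.

22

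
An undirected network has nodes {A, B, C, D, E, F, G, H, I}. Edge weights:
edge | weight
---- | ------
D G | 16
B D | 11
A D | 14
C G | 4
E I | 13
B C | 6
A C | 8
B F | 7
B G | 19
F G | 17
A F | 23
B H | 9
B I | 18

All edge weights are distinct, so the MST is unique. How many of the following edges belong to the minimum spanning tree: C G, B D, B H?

Kruskal: consider edges lightest-first.
C G (4): add — endpoints in different components.
B C (6): add — endpoints in different components.
B F (7): add — endpoints in different components.
A C (8): add — endpoints in different components.
B H (9): add — endpoints in different components.
B D (11): add — endpoints in different components.
E I (13): add — endpoints in different components.
A D (14): skip — A and D already connected.
D G (16): skip — D and G already connected.
F G (17): skip — F and G already connected.
B I (18): add — endpoints in different components.
MST edge set: {C G, B C, B F, A C, B H, B D, E I, B I}.
Of the listed edges, {C G, B D, B H} are in the MST → 3.

3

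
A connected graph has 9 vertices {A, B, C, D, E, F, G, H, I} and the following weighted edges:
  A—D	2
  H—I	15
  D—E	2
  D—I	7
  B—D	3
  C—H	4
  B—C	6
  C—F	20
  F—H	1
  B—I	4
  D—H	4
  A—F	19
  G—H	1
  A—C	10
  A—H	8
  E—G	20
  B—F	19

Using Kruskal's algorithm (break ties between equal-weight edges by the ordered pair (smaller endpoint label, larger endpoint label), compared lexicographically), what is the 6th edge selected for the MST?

Kruskal's algorithm — process edges by increasing weight (ties by edge label):
F—H (1): add — endpoints in different components.
G—H (1): add — endpoints in different components.
A—D (2): add — endpoints in different components.
D—E (2): add — endpoints in different components.
B—D (3): add — endpoints in different components.
B—I (4): add — endpoints in different components.
C—H (4): add — endpoints in different components.
D—H (4): add — endpoints in different components.
The 6th edge added is B—I.

B-I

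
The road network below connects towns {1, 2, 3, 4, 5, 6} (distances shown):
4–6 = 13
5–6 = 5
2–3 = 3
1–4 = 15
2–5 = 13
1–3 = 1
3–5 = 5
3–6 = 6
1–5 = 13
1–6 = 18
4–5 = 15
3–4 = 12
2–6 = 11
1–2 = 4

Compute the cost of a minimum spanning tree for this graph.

26

Grow the tree from 2 using Prim:
Step 1: cheapest edge leaving the tree is 2–3 (3); add 3.
Step 2: cheapest edge leaving the tree is 1–3 (1); add 1.
Step 3: cheapest edge leaving the tree is 3–5 (5); add 5.
Step 4: cheapest edge leaving the tree is 5–6 (5); add 6.
Step 5: cheapest edge leaving the tree is 3–4 (12); add 4.
MST edges: 2–3, 1–3, 3–5, 5–6, 3–4; total weight 3+1+5+5+12 = 26.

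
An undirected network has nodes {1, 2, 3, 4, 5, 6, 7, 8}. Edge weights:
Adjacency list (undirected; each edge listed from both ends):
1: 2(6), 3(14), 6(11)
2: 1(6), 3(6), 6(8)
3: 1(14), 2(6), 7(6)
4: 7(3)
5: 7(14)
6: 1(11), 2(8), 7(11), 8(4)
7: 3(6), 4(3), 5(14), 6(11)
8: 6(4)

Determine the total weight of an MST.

47

Prim, starting at 2.
Step 1: cheapest edge leaving the tree is 1—2 (6); add 1.
Step 2: cheapest edge leaving the tree is 2—3 (6); add 3.
Step 3: cheapest edge leaving the tree is 3—7 (6); add 7.
Step 4: cheapest edge leaving the tree is 4—7 (3); add 4.
Step 5: cheapest edge leaving the tree is 2—6 (8); add 6.
Step 6: cheapest edge leaving the tree is 6—8 (4); add 8.
Step 7: cheapest edge leaving the tree is 5—7 (14); add 5.
MST edges: 1—2, 2—3, 3—7, 4—7, 2—6, 6—8, 5—7; total weight 6+6+6+3+8+4+14 = 47.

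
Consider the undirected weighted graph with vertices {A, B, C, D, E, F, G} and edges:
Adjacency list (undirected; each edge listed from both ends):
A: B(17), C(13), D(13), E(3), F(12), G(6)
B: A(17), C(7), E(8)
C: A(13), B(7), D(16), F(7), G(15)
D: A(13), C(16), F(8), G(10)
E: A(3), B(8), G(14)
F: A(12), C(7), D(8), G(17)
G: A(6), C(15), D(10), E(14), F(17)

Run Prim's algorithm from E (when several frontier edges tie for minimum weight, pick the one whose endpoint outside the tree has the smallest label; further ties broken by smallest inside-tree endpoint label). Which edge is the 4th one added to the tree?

B-C

Prim, starting at E.
Step 1: cheapest edge leaving the tree is A–E (3); add A.
Step 2: cheapest edge leaving the tree is A–G (6); add G.
Step 3: cheapest edge leaving the tree is B–E (8); add B.
Step 4: cheapest edge leaving the tree is B–C (7); add C.
Step 5: cheapest edge leaving the tree is C–F (7); add F.
Step 6: cheapest edge leaving the tree is D–F (8); add D.
The 4th edge added is B–C.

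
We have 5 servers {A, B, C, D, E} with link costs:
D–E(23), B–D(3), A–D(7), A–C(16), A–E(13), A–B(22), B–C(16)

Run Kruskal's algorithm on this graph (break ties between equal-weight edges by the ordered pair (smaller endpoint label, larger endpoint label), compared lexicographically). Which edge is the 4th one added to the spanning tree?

Sort edges by weight, then run Kruskal:
B–D (3): add. Components now {A} {B,D} {C} {E}
A–D (7): add. Components now {A,B,D} {C} {E}
A–E (13): add. Components now {A,B,D,E} {C}
A–C (16): add. Components now {A,B,C,D,E}
The 4th edge added is A–C.

A-C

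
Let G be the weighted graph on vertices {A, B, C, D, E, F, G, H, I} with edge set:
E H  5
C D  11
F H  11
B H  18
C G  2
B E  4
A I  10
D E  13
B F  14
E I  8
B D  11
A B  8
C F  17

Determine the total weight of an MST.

Grow the tree from H using Prim:
Step 1: frontier [E H 5, F H 11, B H 18] → take E H (5); add E.
Step 2: frontier [B E 4, E I 8, D E 13, F H 11, B H 18] → take B E (4); add B.
Step 3: frontier [A B 8, B D 11, B F 14, E I 8, D E 13, F H 11] → take A B (8); add A.
Step 4: frontier [A I 10, B D 11, B F 14, E I 8, D E 13, F H 11] → take E I (8); add I.
Step 5: frontier [B D 11, B F 14, D E 13, F H 11] → take B D (11); add D.
Step 6: frontier [B F 14, C D 11, F H 11] → take C D (11); add C.
Step 7: frontier [B F 14, C G 2, C F 17, F H 11] → take C G (2); add G.
Step 8: frontier [B F 14, C F 17, F H 11] → take F H (11); add F.
MST edges: E H, B E, A B, E I, B D, C D, C G, F H; total weight 5+4+8+8+11+11+2+11 = 60.

60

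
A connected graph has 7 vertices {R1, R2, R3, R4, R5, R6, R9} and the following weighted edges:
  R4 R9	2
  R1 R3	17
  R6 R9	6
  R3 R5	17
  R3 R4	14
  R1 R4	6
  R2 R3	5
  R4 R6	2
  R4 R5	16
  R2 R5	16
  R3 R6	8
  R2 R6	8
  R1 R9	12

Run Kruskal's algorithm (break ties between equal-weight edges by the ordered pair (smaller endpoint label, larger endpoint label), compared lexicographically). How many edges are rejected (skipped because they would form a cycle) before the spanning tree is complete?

4

Kruskal: consider edges lightest-first.
R4 R6 (2): add. Components now {R4,R6} {R1} {R5} {R3} {R9} {R2}
R4 R9 (2): add. Components now {R4,R6,R9} {R1} {R5} {R3} {R2}
R2 R3 (5): add. Components now {R4,R6,R9} {R1} {R5} {R2,R3}
R1 R4 (6): add. Components now {R1,R4,R6,R9} {R5} {R2,R3}
R6 R9 (6): skip — R6 and R9 already connected.
R2 R6 (8): add. Components now {R1,R2,R3,R4,R6,R9} {R5}
R3 R6 (8): skip — R6 and R3 already connected.
R1 R9 (12): skip — R1 and R9 already connected.
R3 R4 (14): skip — R4 and R3 already connected.
R2 R5 (16): add. Components now {R1,R2,R3,R4,R5,R6,R9}
Edges rejected before the tree was complete: 4.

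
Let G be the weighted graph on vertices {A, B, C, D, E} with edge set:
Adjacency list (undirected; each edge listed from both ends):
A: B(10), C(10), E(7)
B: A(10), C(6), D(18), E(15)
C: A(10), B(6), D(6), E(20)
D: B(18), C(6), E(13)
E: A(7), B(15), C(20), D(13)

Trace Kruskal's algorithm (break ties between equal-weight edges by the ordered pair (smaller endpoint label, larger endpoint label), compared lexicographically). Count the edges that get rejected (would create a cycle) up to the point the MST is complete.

0

Kruskal: consider edges lightest-first.
B–C (6): add — endpoints in different components.
C–D (6): add — endpoints in different components.
A–E (7): add — endpoints in different components.
A–B (10): add — endpoints in different components.
Edges rejected before the tree was complete: 0.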